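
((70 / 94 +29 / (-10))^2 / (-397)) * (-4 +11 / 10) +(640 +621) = 1105892711901 / 876973000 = 1261.03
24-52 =-28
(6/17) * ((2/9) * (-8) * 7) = -224/51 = -4.39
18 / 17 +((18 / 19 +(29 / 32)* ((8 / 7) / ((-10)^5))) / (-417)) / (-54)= 21564093590633 / 20365279200000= 1.06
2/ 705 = 0.00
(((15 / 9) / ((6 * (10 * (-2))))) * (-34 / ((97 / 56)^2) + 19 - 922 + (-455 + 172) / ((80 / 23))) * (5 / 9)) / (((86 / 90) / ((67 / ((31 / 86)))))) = 251075552435 / 168007104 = 1494.43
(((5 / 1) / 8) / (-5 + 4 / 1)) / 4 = -5 / 32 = -0.16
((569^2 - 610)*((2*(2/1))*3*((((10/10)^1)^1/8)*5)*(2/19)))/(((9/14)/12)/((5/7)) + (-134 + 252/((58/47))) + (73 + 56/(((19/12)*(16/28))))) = 5622827400/4522093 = 1243.41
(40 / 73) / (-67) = -40 / 4891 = -0.01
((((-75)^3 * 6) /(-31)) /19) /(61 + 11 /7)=2953125 /42997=68.68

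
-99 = -99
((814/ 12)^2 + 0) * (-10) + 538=-818561/ 18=-45475.61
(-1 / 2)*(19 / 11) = -19 / 22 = -0.86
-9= -9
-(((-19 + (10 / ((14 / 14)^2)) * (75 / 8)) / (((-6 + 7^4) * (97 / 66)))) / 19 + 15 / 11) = -132528087 / 97107670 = -1.36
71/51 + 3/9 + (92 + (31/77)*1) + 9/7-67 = 111581/3927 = 28.41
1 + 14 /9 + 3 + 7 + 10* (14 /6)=323 /9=35.89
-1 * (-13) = 13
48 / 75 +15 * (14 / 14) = 391 / 25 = 15.64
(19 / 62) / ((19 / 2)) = 1 / 31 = 0.03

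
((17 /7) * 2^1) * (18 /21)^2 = 1224 /343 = 3.57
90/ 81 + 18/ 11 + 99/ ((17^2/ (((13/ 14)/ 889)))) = 978482581/ 356092506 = 2.75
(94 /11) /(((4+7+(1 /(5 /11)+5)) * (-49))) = -470 /49049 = -0.01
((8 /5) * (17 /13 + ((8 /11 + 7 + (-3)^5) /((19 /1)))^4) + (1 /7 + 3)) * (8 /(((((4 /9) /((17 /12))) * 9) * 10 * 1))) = 55526183531483947 /5208921247530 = 10659.82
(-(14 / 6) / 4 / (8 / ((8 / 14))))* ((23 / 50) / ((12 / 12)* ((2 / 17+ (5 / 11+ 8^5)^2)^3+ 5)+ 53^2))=-0.00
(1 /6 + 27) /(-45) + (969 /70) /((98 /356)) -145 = -1765469 /18522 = -95.32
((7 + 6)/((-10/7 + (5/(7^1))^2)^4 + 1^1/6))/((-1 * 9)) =-149884826/91105653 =-1.65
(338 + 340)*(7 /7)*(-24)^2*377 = 147229056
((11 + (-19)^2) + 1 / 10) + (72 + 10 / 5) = 4461 / 10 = 446.10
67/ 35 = 1.91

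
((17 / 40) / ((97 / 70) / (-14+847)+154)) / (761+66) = 99127 / 29705300796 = 0.00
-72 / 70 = -36 / 35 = -1.03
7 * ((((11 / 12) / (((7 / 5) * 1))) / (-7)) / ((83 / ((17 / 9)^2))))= -15895 / 564732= -0.03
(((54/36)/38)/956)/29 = 3/2107024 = 0.00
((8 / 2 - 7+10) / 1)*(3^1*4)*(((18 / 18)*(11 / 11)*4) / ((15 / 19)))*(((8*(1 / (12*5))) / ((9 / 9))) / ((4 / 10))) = 2128 / 15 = 141.87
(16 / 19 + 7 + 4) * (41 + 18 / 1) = 13275 / 19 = 698.68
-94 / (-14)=47 / 7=6.71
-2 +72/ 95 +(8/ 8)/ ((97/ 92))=-0.29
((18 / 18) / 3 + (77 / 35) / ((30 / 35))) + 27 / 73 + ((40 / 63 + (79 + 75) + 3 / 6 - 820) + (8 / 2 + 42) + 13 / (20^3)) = -22648919413 / 36792000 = -615.59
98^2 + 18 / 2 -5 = 9608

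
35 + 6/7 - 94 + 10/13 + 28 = -2673/91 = -29.37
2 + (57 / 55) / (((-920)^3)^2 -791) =66699050147839913047 / 33349525073919956495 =2.00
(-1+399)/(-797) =-398/797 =-0.50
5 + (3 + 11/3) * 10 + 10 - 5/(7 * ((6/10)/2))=555/7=79.29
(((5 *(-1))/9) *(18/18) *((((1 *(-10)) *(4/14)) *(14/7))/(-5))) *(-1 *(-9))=-40/7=-5.71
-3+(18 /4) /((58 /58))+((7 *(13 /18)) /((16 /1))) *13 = 1615 /288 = 5.61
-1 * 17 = -17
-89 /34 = -2.62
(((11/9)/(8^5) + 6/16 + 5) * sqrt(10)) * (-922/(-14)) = 730760143 * sqrt(10)/2064384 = 1119.40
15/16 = 0.94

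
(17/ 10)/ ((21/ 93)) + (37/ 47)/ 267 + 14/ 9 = 23947079/ 2635290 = 9.09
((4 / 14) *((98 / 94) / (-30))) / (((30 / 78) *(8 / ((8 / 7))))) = -13 / 3525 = -0.00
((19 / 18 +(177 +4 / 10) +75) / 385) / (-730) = -22811 / 25294500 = -0.00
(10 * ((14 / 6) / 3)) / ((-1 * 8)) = -35 / 36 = -0.97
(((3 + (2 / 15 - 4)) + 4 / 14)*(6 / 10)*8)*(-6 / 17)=2928 / 2975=0.98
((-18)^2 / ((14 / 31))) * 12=8609.14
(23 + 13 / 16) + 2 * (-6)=189 / 16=11.81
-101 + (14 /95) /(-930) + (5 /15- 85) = -2733944 /14725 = -185.67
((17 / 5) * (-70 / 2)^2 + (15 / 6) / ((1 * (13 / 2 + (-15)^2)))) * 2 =3856800 / 463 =8330.02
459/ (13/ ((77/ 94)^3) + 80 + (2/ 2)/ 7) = 209548647/ 47385451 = 4.42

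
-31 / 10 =-3.10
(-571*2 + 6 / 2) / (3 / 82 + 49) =-93398 / 4021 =-23.23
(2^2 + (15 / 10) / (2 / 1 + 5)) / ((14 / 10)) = 295 / 98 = 3.01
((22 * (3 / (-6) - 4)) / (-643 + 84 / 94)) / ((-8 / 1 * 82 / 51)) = -237303 / 19797424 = -0.01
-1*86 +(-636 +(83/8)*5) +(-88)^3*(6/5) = -32737461/40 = -818436.52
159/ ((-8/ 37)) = -735.38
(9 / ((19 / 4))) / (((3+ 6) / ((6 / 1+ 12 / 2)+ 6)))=72 / 19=3.79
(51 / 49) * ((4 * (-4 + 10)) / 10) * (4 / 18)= 136 / 245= 0.56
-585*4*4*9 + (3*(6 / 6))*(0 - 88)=-84504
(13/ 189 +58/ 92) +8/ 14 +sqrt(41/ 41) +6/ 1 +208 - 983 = -6665945/ 8694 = -766.73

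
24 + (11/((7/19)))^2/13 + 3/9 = 177544/1911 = 92.91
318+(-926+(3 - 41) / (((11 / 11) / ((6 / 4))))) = -665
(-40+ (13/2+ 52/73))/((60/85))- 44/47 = -3901901/82344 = -47.39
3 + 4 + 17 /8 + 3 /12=75 /8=9.38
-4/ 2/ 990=-1/ 495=-0.00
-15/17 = -0.88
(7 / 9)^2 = 49 / 81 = 0.60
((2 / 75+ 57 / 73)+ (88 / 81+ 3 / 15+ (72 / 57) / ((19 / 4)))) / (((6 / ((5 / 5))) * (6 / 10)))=62966126 / 96056685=0.66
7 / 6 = 1.17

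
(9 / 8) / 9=0.12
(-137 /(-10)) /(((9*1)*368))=137 /33120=0.00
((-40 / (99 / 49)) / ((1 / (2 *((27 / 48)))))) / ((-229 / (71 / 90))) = 0.08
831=831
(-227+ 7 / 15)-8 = -3518 / 15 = -234.53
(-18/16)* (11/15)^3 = -0.44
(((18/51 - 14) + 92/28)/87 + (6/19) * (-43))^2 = 806703959889/4299293761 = 187.64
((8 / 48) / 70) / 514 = 1 / 215880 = 0.00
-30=-30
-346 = -346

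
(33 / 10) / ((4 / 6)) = 4.95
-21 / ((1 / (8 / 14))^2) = -48 / 7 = -6.86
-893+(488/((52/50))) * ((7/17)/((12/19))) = -587.08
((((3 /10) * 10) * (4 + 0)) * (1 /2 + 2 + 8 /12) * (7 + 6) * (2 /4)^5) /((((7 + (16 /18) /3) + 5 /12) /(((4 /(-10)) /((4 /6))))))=-20007 /16660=-1.20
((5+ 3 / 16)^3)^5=61118316854865828343112727707 / 1152921504606846976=53011689530.16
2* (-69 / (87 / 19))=-874 / 29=-30.14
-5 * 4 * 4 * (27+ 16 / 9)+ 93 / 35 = -724363 / 315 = -2299.57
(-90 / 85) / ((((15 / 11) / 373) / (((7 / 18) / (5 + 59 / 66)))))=-19.11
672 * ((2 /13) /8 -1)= -659.08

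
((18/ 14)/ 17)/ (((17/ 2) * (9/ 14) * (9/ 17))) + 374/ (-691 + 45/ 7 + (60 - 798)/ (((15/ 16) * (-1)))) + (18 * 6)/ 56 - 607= -1156804591/ 1923516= -601.40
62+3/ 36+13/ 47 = 35171/ 564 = 62.36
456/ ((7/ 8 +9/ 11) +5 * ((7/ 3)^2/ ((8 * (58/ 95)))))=20946816/ 333803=62.75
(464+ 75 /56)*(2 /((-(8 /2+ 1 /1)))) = -26059 /140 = -186.14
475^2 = 225625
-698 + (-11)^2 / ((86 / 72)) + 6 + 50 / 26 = -329125 / 559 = -588.77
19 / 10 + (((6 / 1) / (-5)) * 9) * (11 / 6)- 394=-4119 / 10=-411.90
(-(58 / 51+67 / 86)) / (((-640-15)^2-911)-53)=-8405 / 1877475546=-0.00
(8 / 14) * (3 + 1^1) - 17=-103 / 7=-14.71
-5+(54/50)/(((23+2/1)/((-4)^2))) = -2693/625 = -4.31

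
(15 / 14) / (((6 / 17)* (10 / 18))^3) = 142.13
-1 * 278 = -278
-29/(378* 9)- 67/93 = -76877/105462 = -0.73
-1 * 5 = -5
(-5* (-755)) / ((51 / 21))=26425 / 17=1554.41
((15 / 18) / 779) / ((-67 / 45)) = -75 / 104386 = -0.00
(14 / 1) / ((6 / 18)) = 42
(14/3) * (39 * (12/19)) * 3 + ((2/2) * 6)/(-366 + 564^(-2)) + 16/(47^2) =1684990164358424/4886395399085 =344.83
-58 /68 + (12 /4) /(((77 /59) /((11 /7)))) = 2.76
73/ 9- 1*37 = -260/ 9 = -28.89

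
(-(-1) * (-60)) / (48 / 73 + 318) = -730 / 3877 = -0.19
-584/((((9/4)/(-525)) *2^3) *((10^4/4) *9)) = 511/675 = 0.76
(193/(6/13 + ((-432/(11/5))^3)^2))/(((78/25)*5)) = 1709556365/7921676620136511776196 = 0.00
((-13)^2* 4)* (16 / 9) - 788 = 3724 / 9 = 413.78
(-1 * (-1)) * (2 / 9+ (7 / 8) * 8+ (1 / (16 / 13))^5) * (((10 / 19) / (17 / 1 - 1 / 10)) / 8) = 137498225 / 4661968896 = 0.03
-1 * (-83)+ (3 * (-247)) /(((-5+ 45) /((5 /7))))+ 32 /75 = 294817 /4200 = 70.19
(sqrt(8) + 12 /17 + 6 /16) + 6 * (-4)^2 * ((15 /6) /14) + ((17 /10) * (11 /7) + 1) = 2 * sqrt(2) + 104221 /4760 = 24.72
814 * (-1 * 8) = -6512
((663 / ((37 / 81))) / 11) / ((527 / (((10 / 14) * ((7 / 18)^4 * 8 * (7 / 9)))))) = 156065 / 6131862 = 0.03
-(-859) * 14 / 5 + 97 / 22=265057 / 110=2409.61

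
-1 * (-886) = 886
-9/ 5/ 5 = -9/ 25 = -0.36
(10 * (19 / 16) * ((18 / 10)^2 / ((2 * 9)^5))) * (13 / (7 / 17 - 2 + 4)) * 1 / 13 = 0.00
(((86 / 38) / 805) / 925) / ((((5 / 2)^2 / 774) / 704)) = 93722112 / 353696875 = 0.26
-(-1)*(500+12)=512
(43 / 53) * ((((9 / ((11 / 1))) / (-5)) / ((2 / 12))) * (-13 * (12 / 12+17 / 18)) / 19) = 1.06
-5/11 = -0.45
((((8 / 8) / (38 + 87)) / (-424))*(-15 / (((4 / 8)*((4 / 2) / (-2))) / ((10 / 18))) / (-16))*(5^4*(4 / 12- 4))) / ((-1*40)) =275 / 244224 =0.00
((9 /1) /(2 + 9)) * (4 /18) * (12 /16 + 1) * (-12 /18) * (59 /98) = -59 /462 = -0.13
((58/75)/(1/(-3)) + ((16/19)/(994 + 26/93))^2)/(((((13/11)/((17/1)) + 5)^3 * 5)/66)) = -402425522214316504453/1712079498875443758000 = -0.24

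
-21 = -21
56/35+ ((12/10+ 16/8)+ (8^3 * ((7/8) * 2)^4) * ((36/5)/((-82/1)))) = -85452/205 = -416.84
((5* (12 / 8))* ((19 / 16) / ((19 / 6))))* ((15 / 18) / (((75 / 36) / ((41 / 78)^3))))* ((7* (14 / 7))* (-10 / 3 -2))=-482447 / 39546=-12.20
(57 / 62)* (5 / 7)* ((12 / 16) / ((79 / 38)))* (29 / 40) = 94221 / 548576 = 0.17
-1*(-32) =32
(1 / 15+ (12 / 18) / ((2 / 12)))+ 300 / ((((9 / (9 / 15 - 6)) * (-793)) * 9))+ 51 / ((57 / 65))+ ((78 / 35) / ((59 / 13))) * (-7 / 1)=784223144 / 13334295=58.81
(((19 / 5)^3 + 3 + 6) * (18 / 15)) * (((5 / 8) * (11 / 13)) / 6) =10978 / 1625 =6.76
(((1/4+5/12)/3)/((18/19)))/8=19/648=0.03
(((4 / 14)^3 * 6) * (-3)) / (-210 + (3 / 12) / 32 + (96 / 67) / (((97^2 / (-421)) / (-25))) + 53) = 11619588096 / 4300745660155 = 0.00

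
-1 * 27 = -27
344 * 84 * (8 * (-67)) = -15488256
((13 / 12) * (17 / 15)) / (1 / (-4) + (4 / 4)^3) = 221 / 135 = 1.64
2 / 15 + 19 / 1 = 287 / 15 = 19.13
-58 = -58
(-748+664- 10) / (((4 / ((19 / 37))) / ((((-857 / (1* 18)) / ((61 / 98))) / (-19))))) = -1973671 / 40626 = -48.58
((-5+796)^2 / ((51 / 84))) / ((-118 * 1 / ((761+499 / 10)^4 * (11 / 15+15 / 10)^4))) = -277131236327800457436236151 / 2950000000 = -93942791975525578.79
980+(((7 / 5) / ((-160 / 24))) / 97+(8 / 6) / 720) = 980.00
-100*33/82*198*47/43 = -15354900/1763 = -8709.53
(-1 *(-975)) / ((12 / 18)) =2925 / 2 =1462.50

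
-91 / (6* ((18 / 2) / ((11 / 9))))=-1001 / 486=-2.06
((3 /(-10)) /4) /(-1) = 3 /40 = 0.08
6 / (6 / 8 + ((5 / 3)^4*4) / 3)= 5832 / 10729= 0.54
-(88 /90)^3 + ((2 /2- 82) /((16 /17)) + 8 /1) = -115178069 /1458000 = -79.00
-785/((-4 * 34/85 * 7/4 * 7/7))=3925/14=280.36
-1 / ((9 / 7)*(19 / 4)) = -28 / 171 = -0.16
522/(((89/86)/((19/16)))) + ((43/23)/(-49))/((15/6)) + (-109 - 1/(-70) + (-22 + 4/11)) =10334765687/22066660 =468.34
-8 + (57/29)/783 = -60533/7569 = -8.00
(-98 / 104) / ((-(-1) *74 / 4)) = -0.05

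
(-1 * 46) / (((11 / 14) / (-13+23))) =-6440 / 11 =-585.45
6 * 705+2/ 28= 59221/ 14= 4230.07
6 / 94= 3 / 47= 0.06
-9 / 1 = -9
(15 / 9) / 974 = 5 / 2922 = 0.00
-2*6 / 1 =-12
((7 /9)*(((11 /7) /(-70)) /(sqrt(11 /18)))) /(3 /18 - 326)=sqrt(22) /68425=0.00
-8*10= -80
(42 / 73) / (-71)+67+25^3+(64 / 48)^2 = 732067274 / 46647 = 15693.77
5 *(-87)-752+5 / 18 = -21361 / 18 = -1186.72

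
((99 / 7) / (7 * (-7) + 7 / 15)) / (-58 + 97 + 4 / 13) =-1485 / 200312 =-0.01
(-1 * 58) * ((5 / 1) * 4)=-1160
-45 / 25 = -9 / 5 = -1.80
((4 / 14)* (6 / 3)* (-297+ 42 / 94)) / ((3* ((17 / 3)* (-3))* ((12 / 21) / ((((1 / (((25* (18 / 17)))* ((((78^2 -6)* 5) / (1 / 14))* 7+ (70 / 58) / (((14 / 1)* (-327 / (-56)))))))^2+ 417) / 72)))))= 3538556022203934358330072499 / 105072748092708580800000000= 33.68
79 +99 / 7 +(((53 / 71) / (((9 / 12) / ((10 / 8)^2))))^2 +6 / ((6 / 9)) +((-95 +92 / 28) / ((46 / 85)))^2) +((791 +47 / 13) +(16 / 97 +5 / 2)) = 702861017384841277 / 23727174713424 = 29622.62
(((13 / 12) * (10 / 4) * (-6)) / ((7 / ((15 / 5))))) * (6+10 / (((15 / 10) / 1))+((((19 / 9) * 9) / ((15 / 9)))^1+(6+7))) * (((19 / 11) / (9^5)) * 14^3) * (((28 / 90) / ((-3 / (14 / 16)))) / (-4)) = -82433533 / 175375530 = -0.47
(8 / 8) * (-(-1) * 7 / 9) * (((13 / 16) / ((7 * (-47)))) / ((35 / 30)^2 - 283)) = 13 / 1906132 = 0.00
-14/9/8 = -7/36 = -0.19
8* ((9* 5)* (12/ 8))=540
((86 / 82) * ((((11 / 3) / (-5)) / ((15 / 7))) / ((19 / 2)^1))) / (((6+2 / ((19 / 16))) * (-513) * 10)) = 3311 / 3454670250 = 0.00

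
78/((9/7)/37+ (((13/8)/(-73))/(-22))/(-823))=213614008608/95161769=2244.75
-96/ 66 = -1.45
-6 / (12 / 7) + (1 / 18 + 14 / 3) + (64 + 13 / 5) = 3052 / 45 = 67.82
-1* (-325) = 325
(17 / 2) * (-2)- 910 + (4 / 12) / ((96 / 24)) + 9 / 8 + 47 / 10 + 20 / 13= -1434503 / 1560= -919.55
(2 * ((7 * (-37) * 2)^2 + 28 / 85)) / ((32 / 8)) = 11403784 / 85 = 134162.16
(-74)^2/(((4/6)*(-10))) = -4107/5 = -821.40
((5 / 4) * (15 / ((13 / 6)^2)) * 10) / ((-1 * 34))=-3375 / 2873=-1.17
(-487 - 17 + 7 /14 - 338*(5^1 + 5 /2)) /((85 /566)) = -1719791 /85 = -20232.84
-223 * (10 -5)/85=-223/17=-13.12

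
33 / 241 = 0.14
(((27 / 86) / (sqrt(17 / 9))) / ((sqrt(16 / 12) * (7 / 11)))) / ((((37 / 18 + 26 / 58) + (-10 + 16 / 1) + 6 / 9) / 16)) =1860408 * sqrt(51) / 24495079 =0.54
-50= -50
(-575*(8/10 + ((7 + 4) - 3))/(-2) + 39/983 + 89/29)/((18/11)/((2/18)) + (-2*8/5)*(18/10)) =9929057600/35149131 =282.48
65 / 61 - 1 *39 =-2314 / 61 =-37.93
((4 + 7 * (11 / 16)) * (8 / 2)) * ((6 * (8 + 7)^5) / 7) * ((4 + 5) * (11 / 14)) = 31800346875 / 196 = 162246667.73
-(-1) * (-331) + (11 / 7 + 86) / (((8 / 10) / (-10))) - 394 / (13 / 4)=-1546.87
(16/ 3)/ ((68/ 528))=41.41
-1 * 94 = -94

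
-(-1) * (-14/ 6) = -7/ 3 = -2.33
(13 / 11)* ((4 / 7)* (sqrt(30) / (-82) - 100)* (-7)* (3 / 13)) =6* sqrt(30) / 451 + 1200 / 11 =109.16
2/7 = 0.29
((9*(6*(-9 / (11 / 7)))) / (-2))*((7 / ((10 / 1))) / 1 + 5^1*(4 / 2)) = 182007 / 110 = 1654.61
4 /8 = 1 /2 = 0.50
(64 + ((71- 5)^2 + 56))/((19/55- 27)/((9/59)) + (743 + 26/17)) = 37665540/4794817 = 7.86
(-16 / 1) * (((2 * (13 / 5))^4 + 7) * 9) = -106295.27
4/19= 0.21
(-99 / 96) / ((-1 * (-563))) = -33 / 18016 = -0.00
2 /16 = 1 /8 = 0.12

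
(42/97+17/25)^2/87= 7284601/511614375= 0.01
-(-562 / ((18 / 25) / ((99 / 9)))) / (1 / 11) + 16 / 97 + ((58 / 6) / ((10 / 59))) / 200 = 164905635901 / 1746000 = 94447.67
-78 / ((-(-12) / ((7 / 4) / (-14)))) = 13 / 16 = 0.81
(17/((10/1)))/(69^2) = 17/47610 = 0.00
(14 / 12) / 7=1 / 6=0.17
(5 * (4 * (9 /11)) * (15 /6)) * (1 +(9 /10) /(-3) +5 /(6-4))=1440 /11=130.91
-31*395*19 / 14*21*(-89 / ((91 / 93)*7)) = 5777056305 / 1274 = 4534581.09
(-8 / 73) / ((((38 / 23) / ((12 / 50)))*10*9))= -92 / 520125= -0.00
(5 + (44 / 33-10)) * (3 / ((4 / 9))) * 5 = -495 / 4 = -123.75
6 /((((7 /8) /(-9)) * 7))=-432 /49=-8.82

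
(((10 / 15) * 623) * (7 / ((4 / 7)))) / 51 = 30527 / 306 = 99.76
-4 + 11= 7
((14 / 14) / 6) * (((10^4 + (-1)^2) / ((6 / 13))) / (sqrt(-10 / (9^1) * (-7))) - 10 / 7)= -5 / 21 + 130013 * sqrt(70) / 840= 1294.72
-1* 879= -879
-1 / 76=-0.01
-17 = -17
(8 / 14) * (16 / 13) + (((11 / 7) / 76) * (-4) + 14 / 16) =20687 / 13832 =1.50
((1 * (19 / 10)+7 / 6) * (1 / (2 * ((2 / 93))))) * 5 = 713 / 2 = 356.50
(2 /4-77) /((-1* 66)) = 51 /44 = 1.16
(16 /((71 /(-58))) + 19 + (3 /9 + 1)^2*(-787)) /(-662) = 2.10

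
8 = 8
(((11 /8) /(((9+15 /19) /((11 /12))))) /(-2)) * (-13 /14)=29887 /499968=0.06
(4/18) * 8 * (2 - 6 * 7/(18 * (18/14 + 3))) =1048/405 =2.59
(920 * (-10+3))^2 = 41473600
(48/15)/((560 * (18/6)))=1/525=0.00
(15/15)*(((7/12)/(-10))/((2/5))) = -7/48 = -0.15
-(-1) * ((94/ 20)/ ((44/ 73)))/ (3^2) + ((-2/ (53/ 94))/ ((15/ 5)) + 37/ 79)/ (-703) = 10110853771/ 11656105560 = 0.87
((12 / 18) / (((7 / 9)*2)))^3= 27 / 343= 0.08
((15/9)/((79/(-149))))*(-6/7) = 1490/553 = 2.69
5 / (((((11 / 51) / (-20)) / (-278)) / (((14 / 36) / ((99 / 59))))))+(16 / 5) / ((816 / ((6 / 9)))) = 8295312226 / 277695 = 29872.03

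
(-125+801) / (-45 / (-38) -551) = -25688 / 20893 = -1.23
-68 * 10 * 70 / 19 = -47600 / 19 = -2505.26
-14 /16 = -7 /8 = -0.88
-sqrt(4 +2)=-sqrt(6)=-2.45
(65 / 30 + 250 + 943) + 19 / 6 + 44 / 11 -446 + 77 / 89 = 202172 / 267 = 757.20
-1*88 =-88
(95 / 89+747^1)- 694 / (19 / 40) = -1205658 / 1691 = -712.99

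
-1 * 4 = -4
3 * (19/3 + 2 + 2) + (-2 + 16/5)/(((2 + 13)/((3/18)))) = 2326/75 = 31.01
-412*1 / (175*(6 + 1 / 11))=-4532 / 11725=-0.39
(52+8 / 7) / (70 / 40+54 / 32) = 5952 / 385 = 15.46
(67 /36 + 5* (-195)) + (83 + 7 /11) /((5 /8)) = -839.32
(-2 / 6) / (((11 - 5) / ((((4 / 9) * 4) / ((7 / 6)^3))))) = -64 / 1029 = -0.06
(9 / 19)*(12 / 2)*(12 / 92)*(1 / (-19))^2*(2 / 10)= 162 / 788785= 0.00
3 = 3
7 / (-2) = -7 / 2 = -3.50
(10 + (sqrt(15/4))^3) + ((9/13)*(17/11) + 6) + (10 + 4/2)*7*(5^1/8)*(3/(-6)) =-5251/572 + 15*sqrt(15)/8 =-1.92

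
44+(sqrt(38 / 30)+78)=sqrt(285) / 15+122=123.13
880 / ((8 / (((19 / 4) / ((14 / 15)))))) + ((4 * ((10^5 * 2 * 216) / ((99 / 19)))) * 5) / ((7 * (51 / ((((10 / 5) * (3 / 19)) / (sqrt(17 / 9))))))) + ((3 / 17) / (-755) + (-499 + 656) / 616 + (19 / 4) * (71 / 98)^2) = 3051242374057 / 5423762960 + 576000000 * sqrt(17) / 22253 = 107285.66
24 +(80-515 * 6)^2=9060124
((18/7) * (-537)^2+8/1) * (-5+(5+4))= 20762792/7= 2966113.14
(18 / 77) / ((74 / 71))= 639 / 2849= 0.22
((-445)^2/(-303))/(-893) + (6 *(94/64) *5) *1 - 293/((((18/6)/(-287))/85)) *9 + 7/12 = 92833491903119/4329264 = 21443250.38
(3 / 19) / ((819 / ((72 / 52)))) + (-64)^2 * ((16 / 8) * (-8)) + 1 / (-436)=-642250984853 / 9799972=-65536.00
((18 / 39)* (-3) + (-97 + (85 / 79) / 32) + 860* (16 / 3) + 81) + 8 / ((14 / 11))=3157823845 / 690144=4575.60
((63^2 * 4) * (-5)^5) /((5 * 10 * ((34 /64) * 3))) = -10584000 /17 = -622588.24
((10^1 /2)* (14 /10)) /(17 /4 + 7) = 28 /45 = 0.62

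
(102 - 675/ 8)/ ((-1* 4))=-141/ 32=-4.41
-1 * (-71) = 71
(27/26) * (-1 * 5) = -135/26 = -5.19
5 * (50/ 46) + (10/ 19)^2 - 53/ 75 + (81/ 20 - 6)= 3.06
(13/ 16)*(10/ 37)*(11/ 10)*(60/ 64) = 2145/ 9472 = 0.23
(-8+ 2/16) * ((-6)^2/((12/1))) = -189/8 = -23.62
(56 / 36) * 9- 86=-72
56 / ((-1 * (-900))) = 14 / 225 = 0.06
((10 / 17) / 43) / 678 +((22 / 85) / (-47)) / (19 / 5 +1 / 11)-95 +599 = 628098917672 / 1246231461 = 504.00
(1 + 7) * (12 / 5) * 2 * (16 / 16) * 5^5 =120000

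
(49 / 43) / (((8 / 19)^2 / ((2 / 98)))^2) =130321 / 8630272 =0.02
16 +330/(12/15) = 857/2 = 428.50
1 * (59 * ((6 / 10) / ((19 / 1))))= 177 / 95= 1.86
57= 57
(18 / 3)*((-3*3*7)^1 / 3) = -126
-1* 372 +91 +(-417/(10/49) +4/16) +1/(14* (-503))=-163659611/70420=-2324.05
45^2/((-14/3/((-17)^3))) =29846475/14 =2131891.07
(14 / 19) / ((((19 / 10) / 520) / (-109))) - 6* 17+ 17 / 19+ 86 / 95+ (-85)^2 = -26815736 / 1805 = -14856.36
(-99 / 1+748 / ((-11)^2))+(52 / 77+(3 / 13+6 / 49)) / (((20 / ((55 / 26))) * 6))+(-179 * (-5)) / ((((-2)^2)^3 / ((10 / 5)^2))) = -40294159 / 1093092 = -36.86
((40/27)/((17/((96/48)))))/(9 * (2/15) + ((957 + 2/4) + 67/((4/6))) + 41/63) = 2800/17026503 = 0.00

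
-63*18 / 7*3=-486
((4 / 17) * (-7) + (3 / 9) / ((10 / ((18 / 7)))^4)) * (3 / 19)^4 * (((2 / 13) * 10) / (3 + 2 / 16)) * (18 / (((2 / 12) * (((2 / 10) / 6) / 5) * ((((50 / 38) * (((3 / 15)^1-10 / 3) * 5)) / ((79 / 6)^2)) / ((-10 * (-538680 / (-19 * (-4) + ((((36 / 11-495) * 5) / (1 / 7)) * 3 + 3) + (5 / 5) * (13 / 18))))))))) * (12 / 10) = -8602.11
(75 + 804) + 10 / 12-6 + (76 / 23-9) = 119803 / 138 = 868.14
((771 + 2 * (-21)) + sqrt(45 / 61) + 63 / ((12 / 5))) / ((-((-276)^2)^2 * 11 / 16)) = -1007 / 5319217728 - sqrt(305) / 81118070352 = -0.00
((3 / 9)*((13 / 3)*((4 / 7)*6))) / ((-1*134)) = -52 / 1407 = -0.04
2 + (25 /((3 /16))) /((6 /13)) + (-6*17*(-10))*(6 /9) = 8738 /9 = 970.89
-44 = -44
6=6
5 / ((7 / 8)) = 40 / 7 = 5.71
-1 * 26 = -26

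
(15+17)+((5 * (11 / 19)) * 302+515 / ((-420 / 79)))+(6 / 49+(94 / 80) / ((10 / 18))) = 453347989 / 558600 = 811.58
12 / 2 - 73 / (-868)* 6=2823 / 434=6.50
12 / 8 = 3 / 2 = 1.50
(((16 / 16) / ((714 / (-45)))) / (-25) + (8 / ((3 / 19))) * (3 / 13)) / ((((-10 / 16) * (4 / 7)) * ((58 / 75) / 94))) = -25509579 / 6409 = -3980.27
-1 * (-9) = 9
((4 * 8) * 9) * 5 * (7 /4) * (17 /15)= 2856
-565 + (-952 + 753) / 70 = -39749 / 70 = -567.84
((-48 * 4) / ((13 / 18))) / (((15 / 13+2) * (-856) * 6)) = 72 / 4387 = 0.02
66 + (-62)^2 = 3910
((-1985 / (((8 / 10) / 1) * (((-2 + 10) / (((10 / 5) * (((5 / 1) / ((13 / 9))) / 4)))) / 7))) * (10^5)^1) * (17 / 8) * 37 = -29544619516.23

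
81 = 81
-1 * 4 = -4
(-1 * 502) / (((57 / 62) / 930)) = -9648440 / 19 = -507812.63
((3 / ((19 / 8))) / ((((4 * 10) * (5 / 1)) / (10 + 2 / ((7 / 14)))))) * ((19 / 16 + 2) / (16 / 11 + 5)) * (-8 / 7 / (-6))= 561 / 67450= 0.01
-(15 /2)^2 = -225 /4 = -56.25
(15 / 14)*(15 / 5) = 45 / 14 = 3.21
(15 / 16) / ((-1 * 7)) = -15 / 112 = -0.13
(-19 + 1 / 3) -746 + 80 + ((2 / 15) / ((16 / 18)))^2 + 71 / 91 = -74677943 / 109200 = -683.86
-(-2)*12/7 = 24/7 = 3.43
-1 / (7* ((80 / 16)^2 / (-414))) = 414 / 175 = 2.37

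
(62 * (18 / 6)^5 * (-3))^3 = -92333150302392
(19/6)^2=10.03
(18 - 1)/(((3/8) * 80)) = 17/30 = 0.57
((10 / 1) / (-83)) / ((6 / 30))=-50 / 83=-0.60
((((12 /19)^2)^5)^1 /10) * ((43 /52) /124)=83201458176 /12354098509469015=0.00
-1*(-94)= 94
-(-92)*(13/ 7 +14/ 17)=29348/ 119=246.62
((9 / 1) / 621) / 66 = 1 / 4554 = 0.00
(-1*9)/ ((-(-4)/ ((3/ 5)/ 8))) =-27/ 160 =-0.17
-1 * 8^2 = -64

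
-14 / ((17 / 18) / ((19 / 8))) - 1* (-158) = 4175 / 34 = 122.79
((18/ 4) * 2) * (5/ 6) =15/ 2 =7.50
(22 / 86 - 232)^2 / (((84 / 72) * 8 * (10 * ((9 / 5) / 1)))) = 99301225 / 310632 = 319.67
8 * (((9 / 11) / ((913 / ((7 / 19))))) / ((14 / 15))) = 540 / 190817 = 0.00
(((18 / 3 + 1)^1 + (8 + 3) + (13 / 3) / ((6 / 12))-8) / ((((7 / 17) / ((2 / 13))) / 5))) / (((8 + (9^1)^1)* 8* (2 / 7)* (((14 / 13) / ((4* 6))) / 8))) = 160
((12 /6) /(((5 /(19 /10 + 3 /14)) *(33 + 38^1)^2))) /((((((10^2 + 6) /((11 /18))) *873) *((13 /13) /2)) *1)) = 814 /367356195675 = 0.00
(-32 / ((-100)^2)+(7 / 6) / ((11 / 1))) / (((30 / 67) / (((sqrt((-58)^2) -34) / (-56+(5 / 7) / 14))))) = -55719076 / 565434375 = -0.10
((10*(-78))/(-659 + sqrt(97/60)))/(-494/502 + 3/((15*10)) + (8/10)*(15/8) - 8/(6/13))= -580585590000/8239435084993 - 29367000*sqrt(1455)/8239435084993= -0.07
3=3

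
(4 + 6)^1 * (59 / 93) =590 / 93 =6.34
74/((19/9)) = 666/19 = 35.05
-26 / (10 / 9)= -117 / 5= -23.40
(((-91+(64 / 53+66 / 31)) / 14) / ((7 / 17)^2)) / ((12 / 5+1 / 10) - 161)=41624959 / 178645033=0.23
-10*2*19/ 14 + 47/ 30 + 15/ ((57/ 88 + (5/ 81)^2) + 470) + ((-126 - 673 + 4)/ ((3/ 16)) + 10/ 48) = -324536441590911/ 76086958360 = -4265.34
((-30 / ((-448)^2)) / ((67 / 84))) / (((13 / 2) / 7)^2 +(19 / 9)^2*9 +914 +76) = -2835 / 15596630912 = -0.00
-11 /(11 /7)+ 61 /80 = -499 /80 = -6.24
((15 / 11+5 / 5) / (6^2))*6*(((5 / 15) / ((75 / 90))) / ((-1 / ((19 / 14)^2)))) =-4693 / 16170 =-0.29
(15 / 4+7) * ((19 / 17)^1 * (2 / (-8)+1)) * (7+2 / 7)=7353 / 112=65.65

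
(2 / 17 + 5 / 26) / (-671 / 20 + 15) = -1370 / 81991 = -0.02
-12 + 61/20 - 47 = -1119/20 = -55.95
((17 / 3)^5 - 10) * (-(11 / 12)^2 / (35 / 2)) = -171508667 / 612360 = -280.08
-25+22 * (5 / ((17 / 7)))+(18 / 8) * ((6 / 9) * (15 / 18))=1465 / 68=21.54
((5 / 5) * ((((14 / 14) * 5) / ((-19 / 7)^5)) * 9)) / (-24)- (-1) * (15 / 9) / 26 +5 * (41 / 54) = 26929402015 / 6952885992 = 3.87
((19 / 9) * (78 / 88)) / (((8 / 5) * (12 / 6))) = 1235 / 2112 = 0.58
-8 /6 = -1.33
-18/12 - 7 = -17/2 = -8.50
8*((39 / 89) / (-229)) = -312 / 20381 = -0.02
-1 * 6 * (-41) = 246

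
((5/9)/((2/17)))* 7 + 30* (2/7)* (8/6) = 5605/126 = 44.48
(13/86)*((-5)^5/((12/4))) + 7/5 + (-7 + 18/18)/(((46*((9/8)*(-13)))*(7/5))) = -421343467/2699970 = -156.05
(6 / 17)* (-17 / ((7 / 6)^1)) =-5.14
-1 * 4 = -4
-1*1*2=-2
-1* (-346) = 346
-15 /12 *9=-45 /4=-11.25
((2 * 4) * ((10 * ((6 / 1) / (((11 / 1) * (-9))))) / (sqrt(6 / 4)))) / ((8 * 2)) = -10 * sqrt(6) / 99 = -0.25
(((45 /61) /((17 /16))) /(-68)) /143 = -180 /2520947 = -0.00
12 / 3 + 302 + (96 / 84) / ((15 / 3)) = 10718 / 35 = 306.23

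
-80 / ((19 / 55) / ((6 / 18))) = -4400 / 57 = -77.19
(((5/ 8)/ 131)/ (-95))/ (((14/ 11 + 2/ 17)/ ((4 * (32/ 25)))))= -748/ 4044625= -0.00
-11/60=-0.18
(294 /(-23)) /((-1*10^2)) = 147 /1150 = 0.13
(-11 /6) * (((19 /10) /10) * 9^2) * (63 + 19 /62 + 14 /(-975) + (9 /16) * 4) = -14905117359 /8060000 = -1849.27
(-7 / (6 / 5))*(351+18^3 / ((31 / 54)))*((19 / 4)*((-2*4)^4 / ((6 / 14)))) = -86280015360 / 31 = -2783226301.94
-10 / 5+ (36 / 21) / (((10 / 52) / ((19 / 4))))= 1412 / 35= 40.34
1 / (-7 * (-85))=1 / 595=0.00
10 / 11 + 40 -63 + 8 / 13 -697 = -102742 / 143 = -718.48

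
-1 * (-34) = 34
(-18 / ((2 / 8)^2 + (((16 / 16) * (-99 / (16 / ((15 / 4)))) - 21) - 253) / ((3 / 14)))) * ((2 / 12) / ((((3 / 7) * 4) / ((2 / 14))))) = 24 / 133141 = 0.00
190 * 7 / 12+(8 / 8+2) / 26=4327 / 39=110.95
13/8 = 1.62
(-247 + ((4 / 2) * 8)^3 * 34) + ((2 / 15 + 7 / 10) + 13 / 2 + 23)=417142 / 3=139047.33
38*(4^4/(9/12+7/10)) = 6708.97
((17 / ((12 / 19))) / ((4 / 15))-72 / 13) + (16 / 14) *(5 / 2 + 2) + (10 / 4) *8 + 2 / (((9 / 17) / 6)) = 625535 / 4368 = 143.21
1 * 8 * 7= 56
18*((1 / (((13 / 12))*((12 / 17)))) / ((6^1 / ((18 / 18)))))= 51 / 13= 3.92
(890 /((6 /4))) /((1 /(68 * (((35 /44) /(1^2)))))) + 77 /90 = 31773847 /990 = 32094.79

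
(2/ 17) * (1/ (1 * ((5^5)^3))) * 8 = 16/ 518798828125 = 0.00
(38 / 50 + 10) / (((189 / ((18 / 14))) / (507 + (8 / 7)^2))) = 6699983 / 180075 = 37.21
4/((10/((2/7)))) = 4/35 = 0.11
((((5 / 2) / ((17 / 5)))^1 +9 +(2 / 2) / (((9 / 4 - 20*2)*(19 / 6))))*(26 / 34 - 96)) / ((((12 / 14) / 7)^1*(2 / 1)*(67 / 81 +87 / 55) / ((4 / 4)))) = -111777549958305 / 71186729696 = -1570.20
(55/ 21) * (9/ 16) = 165/ 112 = 1.47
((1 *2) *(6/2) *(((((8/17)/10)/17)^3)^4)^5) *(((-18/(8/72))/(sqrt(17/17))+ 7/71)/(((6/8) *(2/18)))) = -220024451686285554610021375074084876976128/55508458887408108671305849084637359745417613180773163363124513258856800489879138049234901740030941911084016654023238848699048960780842027144253277305512017658628565186518244445323944091796875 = -0.00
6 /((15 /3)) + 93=471 /5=94.20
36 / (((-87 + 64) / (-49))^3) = 4235364 / 12167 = 348.10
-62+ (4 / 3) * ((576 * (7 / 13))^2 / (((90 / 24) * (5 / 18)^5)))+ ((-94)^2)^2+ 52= 260777611089318 / 2640625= 98756018.40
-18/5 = -3.60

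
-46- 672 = -718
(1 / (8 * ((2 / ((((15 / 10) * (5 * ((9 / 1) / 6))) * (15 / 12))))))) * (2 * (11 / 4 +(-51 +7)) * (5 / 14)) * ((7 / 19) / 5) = -37125 / 19456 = -1.91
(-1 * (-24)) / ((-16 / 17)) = -51 / 2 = -25.50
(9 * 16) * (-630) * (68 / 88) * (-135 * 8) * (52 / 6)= 7217683200 / 11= 656153018.18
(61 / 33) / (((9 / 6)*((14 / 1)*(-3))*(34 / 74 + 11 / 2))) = -4514 / 916839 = -0.00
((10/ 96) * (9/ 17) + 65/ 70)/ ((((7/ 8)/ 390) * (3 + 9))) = 121745/ 3332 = 36.54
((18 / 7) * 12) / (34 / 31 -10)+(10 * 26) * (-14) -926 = -735684 / 161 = -4569.47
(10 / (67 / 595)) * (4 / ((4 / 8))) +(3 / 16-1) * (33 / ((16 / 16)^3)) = 732857 / 1072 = 683.64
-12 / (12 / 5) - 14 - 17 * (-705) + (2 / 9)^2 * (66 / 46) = 7430930 / 621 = 11966.07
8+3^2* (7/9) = 15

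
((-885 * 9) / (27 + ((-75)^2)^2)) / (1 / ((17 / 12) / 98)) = -5015 / 1378126176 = -0.00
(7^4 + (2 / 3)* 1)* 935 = 6736675 / 3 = 2245558.33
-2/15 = -0.13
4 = 4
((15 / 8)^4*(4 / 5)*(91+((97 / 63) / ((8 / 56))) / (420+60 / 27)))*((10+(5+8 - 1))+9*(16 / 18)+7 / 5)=4398772149 / 155648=28261.03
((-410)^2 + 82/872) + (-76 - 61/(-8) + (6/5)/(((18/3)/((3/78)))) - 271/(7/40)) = 66053856697/396760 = 166483.16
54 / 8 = 27 / 4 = 6.75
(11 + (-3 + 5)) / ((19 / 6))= 78 / 19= 4.11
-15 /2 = -7.50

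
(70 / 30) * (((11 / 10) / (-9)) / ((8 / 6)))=-77 / 360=-0.21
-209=-209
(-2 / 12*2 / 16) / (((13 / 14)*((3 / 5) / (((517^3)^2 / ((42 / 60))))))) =-477400937186464225 / 468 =-1020087472620650.05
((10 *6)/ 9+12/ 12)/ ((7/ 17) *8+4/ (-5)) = 1955/ 636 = 3.07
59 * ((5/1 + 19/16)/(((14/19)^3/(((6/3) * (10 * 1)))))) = 200317095/10976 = 18250.46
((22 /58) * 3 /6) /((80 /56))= 0.13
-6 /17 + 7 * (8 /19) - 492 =-158078 /323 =-489.41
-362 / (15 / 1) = -362 / 15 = -24.13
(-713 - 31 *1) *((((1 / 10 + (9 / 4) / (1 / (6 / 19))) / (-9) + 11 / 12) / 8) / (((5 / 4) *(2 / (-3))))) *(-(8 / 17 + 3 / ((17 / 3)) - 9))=350548 / 475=738.00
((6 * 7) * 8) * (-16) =-5376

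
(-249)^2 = 62001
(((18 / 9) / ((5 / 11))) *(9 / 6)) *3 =99 / 5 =19.80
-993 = -993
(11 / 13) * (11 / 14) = 121 / 182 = 0.66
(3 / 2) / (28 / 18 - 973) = -27 / 17486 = -0.00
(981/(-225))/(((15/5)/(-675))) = 981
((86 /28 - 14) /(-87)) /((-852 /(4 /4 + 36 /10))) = -391 /576520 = -0.00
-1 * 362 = -362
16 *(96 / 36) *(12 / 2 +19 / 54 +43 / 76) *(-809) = -367480160 / 1539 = -238778.53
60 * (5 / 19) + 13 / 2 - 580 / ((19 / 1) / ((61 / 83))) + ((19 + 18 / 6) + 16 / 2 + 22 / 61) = 5813209 / 192394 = 30.22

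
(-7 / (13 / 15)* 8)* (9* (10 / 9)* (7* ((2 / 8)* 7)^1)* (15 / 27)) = -171500 / 39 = -4397.44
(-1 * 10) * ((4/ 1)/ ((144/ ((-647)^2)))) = -2093045/ 18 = -116280.28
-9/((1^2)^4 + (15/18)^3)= -1944/341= -5.70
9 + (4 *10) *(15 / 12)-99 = -40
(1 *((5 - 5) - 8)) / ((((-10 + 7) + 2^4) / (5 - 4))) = -8 / 13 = -0.62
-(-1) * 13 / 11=13 / 11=1.18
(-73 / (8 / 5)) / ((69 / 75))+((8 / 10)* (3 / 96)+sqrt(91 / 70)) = -22801 / 460+sqrt(130) / 10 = -48.43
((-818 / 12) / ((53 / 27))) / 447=-1227 / 15794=-0.08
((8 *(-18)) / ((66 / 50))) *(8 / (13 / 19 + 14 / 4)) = -121600 / 583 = -208.58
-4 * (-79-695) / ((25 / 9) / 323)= 9000072 / 25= 360002.88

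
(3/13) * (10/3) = 10/13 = 0.77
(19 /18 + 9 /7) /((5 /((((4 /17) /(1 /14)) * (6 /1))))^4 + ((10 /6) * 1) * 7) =5968134144 /29749956029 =0.20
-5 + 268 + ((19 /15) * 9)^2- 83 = 7749 /25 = 309.96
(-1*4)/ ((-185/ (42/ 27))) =56/ 1665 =0.03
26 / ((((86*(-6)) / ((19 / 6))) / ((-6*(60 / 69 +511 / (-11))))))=-2848651 / 65274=-43.64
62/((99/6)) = 124/33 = 3.76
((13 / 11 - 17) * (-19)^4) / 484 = -11337927 / 2662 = -4259.18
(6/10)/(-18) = -1/30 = -0.03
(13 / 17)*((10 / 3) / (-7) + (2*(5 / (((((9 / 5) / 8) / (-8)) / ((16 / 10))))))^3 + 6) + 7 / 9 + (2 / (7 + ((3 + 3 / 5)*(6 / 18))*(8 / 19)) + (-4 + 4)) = -512261677644617 / 3638439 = -140791608.06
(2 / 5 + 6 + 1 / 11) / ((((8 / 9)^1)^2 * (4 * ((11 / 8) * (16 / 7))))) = 0.65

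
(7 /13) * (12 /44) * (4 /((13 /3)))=252 /1859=0.14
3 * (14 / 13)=42 / 13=3.23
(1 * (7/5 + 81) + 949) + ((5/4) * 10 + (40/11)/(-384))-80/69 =63314633/60720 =1042.73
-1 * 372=-372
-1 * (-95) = 95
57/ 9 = 19/ 3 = 6.33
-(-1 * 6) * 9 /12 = 9 /2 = 4.50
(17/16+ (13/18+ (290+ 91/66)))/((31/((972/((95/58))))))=363602493/64790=5612.02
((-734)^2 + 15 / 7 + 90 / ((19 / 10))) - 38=71656079 / 133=538767.51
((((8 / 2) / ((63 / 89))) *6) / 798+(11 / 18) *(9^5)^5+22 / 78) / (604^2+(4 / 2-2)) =95575912795379410700749630819 / 79476624864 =1202566326374936417.94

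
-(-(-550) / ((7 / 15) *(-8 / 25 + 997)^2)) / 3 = -1718750 / 4345998223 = -0.00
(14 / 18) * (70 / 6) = 245 / 27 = 9.07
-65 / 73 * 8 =-520 / 73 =-7.12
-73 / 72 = -1.01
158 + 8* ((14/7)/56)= 1108/7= 158.29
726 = 726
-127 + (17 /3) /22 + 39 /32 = -132553 /1056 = -125.52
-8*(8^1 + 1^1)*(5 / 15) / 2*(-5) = 60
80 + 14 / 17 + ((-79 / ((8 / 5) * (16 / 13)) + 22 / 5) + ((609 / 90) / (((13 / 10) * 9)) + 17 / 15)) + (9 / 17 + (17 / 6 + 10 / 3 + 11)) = 246371611 / 3818880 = 64.51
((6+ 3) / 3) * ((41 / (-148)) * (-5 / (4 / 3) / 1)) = 1845 / 592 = 3.12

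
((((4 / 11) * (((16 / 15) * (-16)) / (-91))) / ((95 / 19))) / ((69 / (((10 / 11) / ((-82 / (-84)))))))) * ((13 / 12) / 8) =128 / 5134635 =0.00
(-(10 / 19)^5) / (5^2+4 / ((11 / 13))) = -1100000 / 809684373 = -0.00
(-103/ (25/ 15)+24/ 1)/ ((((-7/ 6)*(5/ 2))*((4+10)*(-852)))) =-27/ 24850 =-0.00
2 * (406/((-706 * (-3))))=406/1059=0.38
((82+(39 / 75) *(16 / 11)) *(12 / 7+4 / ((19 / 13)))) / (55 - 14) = 13472736 / 1499575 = 8.98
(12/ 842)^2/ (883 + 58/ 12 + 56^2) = 0.00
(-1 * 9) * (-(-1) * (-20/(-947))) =-180/947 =-0.19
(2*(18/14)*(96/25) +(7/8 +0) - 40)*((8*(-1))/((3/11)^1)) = 450461/525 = 858.02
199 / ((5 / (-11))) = -2189 / 5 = -437.80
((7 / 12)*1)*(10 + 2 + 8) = 35 / 3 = 11.67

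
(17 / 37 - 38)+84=1719 / 37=46.46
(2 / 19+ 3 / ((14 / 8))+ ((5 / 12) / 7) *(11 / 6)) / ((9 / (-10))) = -92345 / 43092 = -2.14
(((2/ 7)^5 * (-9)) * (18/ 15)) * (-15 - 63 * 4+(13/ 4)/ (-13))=461808/ 84035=5.50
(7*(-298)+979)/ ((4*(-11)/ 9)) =9963/ 44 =226.43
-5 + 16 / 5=-9 / 5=-1.80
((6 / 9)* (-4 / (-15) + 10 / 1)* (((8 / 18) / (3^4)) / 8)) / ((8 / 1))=77 / 131220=0.00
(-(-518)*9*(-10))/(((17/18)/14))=-691072.94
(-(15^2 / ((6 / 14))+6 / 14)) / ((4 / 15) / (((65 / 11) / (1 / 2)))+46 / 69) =-597675 / 784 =-762.34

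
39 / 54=13 / 18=0.72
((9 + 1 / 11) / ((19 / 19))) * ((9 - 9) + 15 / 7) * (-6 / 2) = -4500 / 77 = -58.44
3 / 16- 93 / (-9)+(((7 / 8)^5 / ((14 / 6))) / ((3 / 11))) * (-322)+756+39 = 26836447 / 49152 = 545.99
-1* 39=-39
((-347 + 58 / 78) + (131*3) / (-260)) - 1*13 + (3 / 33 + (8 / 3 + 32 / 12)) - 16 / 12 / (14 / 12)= -7136861 / 20020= -356.49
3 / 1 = 3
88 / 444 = 22 / 111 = 0.20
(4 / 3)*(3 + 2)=20 / 3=6.67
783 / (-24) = -261 / 8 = -32.62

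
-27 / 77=-0.35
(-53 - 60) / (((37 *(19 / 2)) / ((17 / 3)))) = -3842 / 2109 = -1.82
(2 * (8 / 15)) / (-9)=-16 / 135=-0.12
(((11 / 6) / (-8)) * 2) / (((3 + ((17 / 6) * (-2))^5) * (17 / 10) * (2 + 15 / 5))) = 891 / 96500704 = 0.00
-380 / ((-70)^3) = 19 / 17150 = 0.00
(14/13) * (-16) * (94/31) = -52.25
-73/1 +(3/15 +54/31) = -11014/155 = -71.06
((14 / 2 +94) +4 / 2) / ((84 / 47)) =4841 / 84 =57.63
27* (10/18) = 15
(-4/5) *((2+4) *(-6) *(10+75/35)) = 2448/7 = 349.71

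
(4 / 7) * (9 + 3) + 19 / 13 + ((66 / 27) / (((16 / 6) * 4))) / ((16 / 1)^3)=148833257 / 17891328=8.32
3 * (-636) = -1908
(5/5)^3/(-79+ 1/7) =-7/552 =-0.01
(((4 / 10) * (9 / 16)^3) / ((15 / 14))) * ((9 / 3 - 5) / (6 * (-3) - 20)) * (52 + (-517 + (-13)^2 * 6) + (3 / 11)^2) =56505519 / 29427200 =1.92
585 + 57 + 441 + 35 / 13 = 1085.69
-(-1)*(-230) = -230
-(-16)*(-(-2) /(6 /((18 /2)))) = 48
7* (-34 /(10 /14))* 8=-13328 /5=-2665.60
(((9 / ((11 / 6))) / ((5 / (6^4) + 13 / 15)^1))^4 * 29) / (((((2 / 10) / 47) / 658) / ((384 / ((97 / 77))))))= 1382362335486.18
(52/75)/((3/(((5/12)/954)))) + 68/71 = 8758643/9144090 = 0.96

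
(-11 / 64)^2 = 121 / 4096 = 0.03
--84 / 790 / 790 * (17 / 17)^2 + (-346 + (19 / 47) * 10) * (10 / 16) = -1567270138 / 7333175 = -213.72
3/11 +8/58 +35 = 11296/319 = 35.41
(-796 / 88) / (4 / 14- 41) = 1393 / 6270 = 0.22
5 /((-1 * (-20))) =1 /4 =0.25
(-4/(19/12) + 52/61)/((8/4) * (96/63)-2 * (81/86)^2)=-150656520/114614669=-1.31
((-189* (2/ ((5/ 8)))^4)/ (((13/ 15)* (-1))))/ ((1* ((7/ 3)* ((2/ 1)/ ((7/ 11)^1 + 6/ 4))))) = 187121664/ 17875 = 10468.34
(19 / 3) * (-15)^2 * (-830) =-1182750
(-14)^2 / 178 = 98 / 89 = 1.10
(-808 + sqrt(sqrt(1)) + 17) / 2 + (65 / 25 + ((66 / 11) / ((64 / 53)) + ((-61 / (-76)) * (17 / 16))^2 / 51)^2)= -36164828701322443 / 98389060485120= -367.57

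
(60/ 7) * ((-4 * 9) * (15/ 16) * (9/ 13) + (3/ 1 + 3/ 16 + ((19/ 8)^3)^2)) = 8142492075/ 5963776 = 1365.32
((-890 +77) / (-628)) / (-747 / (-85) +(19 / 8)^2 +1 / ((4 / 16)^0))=1105680 / 13177481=0.08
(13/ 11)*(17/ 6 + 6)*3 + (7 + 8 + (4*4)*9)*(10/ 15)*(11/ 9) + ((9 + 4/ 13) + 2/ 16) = 1753475/ 10296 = 170.31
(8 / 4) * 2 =4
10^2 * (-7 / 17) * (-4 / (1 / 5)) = 14000 / 17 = 823.53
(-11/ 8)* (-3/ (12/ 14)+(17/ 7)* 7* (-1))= 451/ 16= 28.19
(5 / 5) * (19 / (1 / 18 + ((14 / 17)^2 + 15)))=98838 / 81847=1.21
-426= -426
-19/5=-3.80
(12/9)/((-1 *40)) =-1/30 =-0.03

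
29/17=1.71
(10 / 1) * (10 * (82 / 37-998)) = -3684400 / 37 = -99578.38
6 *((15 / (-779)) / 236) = -45 / 91922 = -0.00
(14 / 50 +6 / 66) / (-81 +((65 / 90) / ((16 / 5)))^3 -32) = -2436562944 / 742240100525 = -0.00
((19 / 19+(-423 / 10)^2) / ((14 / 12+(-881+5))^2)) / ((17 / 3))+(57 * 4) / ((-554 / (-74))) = 98783528143191 / 3243559317725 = 30.46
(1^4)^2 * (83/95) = 83/95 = 0.87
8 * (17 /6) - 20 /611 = 41488 /1833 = 22.63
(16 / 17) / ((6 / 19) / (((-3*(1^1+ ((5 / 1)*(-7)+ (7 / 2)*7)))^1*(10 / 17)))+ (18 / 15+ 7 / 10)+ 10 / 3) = 173280 / 966977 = 0.18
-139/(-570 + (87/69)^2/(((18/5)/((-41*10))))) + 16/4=14964959/3575795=4.19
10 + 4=14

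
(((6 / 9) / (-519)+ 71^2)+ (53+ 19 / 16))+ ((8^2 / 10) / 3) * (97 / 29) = 18430811071 / 3612240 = 5102.32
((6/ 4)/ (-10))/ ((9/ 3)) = -1/ 20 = -0.05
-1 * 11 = -11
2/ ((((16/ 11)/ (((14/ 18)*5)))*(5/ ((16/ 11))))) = 14/ 9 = 1.56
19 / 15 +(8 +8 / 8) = 154 / 15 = 10.27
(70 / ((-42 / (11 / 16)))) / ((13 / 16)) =-55 / 39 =-1.41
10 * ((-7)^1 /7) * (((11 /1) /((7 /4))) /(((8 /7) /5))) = -275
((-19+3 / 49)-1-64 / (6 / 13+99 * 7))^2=401.24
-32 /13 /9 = -32 /117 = -0.27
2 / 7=0.29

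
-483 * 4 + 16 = -1916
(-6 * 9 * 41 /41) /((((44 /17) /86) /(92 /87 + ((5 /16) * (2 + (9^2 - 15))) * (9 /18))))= -53493849 /2552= -20961.54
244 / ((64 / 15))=915 / 16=57.19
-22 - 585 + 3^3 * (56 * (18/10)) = 10573/5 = 2114.60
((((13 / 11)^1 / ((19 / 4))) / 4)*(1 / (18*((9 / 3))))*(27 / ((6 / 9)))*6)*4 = 234 / 209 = 1.12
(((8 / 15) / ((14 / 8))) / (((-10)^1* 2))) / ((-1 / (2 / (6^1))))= 8 / 1575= 0.01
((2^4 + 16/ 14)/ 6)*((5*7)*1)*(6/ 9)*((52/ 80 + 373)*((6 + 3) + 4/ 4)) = 249100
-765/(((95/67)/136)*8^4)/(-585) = 19363/632320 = 0.03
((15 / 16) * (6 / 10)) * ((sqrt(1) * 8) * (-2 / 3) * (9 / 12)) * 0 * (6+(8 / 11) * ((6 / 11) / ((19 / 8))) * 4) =0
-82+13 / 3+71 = -6.67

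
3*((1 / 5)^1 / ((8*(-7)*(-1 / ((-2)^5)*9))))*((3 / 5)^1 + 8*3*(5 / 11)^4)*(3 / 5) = -67956 / 1830125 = -0.04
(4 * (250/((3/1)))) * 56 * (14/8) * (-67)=-6566000/3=-2188666.67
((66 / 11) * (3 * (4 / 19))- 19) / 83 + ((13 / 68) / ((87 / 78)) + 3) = 4646325 / 1554922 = 2.99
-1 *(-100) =100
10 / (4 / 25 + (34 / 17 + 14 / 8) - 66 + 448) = 1000 / 38591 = 0.03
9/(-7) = -9/7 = -1.29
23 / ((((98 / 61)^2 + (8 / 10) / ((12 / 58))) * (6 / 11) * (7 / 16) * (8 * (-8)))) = -4707065 / 20153168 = -0.23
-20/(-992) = 5/248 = 0.02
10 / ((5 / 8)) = 16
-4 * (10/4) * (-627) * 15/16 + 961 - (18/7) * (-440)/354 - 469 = 21057453/3304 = 6373.32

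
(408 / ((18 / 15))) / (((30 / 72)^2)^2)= 1410048 / 125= 11280.38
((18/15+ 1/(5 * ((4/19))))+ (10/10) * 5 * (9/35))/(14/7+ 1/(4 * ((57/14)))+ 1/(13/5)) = 356421/253750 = 1.40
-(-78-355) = 433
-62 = -62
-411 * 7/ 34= -2877/ 34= -84.62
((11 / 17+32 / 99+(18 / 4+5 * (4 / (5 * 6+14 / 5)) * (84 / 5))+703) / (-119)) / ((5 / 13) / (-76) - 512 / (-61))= -426985310102 / 593037106101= -0.72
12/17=0.71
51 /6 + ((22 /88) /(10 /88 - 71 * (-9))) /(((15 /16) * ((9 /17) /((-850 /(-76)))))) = 245497561 /28852146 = 8.51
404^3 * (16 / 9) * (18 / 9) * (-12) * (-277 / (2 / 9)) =3506913816576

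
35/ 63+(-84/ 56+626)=11251/ 18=625.06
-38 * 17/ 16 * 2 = -323/ 4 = -80.75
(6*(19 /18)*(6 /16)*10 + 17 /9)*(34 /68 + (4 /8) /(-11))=4615 /396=11.65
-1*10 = -10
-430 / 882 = -215 / 441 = -0.49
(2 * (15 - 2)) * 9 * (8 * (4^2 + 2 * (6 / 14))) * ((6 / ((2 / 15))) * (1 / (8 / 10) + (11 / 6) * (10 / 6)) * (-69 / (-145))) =590620680 / 203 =2909461.48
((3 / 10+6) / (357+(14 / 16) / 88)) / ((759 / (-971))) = -93216 / 4129075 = -0.02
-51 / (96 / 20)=-85 / 8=-10.62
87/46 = 1.89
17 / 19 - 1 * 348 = -6595 / 19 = -347.11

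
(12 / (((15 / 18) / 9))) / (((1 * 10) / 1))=324 / 25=12.96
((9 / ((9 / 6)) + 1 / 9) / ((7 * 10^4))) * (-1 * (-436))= 1199 / 31500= 0.04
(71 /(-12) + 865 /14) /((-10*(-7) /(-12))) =-4693 /490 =-9.58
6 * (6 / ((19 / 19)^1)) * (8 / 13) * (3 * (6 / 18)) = 288 / 13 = 22.15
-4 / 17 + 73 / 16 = 1177 / 272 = 4.33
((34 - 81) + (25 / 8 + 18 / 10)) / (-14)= 1683 / 560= 3.01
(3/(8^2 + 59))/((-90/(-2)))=1/1845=0.00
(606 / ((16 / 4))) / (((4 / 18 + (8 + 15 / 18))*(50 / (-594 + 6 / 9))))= -161802 / 815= -198.53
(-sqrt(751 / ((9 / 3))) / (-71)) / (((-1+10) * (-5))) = -sqrt(2253) / 9585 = -0.00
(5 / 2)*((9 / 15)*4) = 6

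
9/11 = 0.82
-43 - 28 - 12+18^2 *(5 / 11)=64.27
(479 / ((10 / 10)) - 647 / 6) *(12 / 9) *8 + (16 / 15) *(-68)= 174896 / 45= 3886.58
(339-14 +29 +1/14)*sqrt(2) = 4957*sqrt(2)/14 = 500.73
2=2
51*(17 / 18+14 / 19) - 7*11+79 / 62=17705 / 1767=10.02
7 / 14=1 / 2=0.50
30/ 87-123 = -3557/ 29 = -122.66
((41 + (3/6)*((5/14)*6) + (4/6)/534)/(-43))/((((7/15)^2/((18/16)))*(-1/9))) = 955401075/21002576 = 45.49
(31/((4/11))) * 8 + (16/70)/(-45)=1074142/1575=681.99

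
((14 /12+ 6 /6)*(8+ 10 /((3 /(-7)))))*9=-299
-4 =-4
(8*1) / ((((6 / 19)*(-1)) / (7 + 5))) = -304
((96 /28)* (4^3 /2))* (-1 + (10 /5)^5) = 23808 /7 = 3401.14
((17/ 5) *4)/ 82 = 34/ 205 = 0.17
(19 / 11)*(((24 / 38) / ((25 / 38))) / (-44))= -114 / 3025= -0.04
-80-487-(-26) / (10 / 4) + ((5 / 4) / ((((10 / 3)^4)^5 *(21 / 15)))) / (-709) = -44198492800000003486784401 / 79408000000000000000000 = -556.60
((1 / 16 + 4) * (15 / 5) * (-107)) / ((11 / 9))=-187785 / 176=-1066.96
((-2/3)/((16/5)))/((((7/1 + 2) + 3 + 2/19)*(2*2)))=-19/4416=-0.00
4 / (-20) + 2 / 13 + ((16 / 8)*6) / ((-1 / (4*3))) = -144.05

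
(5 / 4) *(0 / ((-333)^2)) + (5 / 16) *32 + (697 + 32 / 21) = 14879 / 21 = 708.52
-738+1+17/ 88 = -736.81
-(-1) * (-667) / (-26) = 25.65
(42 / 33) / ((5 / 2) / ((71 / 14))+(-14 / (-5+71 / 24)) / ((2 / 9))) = 6958 / 171391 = 0.04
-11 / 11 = -1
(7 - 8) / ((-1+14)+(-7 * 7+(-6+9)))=0.03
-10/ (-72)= 5/ 36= 0.14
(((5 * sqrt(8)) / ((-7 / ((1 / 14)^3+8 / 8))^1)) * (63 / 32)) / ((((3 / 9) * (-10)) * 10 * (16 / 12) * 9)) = 4941 * sqrt(2) / 702464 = 0.01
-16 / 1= -16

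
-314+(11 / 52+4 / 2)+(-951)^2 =47012639 / 52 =904089.21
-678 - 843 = -1521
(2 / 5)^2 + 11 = 279 / 25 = 11.16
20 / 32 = 5 / 8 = 0.62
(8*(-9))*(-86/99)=688/11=62.55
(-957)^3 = -876467493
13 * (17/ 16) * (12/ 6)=221/ 8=27.62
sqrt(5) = 2.24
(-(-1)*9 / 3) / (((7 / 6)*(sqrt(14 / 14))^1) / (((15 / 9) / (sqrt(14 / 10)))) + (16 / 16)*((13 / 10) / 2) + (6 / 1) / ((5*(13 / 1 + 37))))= 2.00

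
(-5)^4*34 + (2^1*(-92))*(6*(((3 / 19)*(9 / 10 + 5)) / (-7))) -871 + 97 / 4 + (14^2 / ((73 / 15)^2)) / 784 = 145650866647 / 7087570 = 20550.18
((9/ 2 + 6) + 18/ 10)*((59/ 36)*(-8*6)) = -4838/ 5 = -967.60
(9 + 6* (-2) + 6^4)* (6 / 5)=7758 / 5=1551.60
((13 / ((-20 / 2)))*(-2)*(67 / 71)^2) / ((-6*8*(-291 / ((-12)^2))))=58357 / 2444885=0.02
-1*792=-792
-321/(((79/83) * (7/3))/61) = -4875669/553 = -8816.76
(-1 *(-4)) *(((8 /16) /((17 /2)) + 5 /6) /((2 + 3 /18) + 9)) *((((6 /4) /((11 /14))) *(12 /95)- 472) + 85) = -123.60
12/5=2.40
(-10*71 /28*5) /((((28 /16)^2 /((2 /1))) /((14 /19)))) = -56800 /931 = -61.01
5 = 5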